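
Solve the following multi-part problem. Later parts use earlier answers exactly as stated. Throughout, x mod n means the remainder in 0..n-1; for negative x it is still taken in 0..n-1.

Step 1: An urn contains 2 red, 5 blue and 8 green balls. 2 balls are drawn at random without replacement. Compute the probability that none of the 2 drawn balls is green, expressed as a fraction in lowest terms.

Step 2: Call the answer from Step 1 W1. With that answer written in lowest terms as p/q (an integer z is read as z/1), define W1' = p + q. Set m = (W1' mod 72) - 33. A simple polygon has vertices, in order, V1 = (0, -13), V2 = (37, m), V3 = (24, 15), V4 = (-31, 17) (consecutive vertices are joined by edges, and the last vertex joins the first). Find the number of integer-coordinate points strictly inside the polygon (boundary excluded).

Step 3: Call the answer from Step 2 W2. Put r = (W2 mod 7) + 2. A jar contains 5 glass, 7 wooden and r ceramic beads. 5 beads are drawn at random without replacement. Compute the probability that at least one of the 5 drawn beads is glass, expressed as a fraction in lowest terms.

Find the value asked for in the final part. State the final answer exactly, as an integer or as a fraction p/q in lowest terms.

93/104

Step 1: total draws C(15,2) = 105; favorable C(7,2) = 21; P = 1/5; answer 1/5
Step 2: W1 = 1/5; threaded value p + q = 6; m = -27; cross terms: (0*-27 - 37*-13)=481, (37*15 - 24*-27)=1203, (24*17 - -31*15)=873, (-31*-13 - 0*17)=403; twice the area = |2960| = 2960; area = 1480; boundary points = 1 + 1 + 1 + 1 = 4; strictly interior points = area - boundary/2 + 1 = 1479; answer 1479
Step 3: W2 = 1479; r = 4; total draws C(16,5) = 4368; complement C(11,5) = 462; favorable 4368 - 462 = 3906; P = 93/104; answer 93/104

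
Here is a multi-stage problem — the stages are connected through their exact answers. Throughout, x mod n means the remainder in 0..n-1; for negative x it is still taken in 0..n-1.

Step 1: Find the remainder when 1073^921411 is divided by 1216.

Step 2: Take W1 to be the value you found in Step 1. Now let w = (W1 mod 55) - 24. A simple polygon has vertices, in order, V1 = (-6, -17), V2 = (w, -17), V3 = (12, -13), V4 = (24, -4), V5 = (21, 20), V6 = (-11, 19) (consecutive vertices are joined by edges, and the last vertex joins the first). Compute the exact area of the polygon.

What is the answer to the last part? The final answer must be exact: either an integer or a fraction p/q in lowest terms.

Step 1: squarings mod 1216: 1073^1=1073, 1073^2=993, 1073^4=1089, 1073^8=321, 1073^16=897, 1073^32=833, 1073^64=769, 1073^128=385, 1073^256=1089, 1073^512=321, 1073^1024=897, 1073^2048=833, 1073^4096=769, 1073^8192=385, 1073^16384=1089, 1073^32768=321, 1073^65536=897, 1073^131072=833, 1073^262144=769, 1073^524288=385; 1073^921411 = 1073^1 * 1073^2 * 1073^64 * 1073^256 * 1073^512 * 1073^1024 * 1073^2048 * 1073^131072 * 1073^262144 * 1073^524288 = 913 (mod 1216); answer 913
Step 2: W1 = 913; w = 9; cross terms: (-6*-17 - 9*-17)=255, (9*-13 - 12*-17)=87, (12*-4 - 24*-13)=264, (24*20 - 21*-4)=564, (21*19 - -11*20)=619, (-11*-17 - -6*19)=301; twice the area = |2090| = 2090; area = 1045; answer 1045

1045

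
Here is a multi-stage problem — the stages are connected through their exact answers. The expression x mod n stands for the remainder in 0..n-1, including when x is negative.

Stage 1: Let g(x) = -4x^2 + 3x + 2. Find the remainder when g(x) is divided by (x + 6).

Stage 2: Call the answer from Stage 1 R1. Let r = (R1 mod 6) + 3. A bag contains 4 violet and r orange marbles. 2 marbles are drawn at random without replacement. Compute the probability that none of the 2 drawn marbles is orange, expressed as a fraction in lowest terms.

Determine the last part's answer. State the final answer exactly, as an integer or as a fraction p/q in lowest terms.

Stage 1: remainder = value at the root: -4*(-6)^2 + 3*(-6)^1 + 2 = (-144) + (-18) + (2) = -160; answer -160
Stage 2: R1 = -160; r = 5; total draws C(9,2) = 36; favorable C(4,2) = 6; P = 1/6; answer 1/6

1/6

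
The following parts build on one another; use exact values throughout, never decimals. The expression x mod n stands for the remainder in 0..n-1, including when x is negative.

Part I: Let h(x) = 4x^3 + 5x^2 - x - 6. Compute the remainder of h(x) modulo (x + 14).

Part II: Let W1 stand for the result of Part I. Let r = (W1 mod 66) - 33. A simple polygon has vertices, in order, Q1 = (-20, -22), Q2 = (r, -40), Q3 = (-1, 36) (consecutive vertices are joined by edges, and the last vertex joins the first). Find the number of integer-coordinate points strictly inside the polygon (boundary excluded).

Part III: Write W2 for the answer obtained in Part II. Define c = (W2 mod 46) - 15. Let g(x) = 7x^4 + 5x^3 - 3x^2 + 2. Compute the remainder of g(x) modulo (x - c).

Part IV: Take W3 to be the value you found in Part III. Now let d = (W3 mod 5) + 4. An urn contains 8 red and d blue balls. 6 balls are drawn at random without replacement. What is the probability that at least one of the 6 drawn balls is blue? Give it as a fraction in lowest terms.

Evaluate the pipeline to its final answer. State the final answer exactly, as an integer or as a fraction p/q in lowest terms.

Part I: remainder = value at the root: 4*(-14)^3 + 5*(-14)^2 - 1*(-14)^1 - 6 = (-10976) + (980) + (14) + (-6) = -9988; answer -9988
Part II: W1 = -9988; r = 11; cross terms: (-20*-40 - 11*-22)=1042, (11*36 - -1*-40)=356, (-1*-22 - -20*36)=742; twice the area = |2140| = 2140; area = 1070; boundary points = 1 + 4 + 1 = 6; strictly interior points = area - boundary/2 + 1 = 1068; answer 1068
Part III: W2 = 1068; c = -5; remainder = value at the root: 7*(-5)^4 + 5*(-5)^3 - 3*(-5)^2 + 2 = (4375) + (-625) + (-75) + (2) = 3677; answer 3677
Part IV: W3 = 3677; d = 6; total draws C(14,6) = 3003; complement C(8,6) = 28; favorable 3003 - 28 = 2975; P = 425/429; answer 425/429

425/429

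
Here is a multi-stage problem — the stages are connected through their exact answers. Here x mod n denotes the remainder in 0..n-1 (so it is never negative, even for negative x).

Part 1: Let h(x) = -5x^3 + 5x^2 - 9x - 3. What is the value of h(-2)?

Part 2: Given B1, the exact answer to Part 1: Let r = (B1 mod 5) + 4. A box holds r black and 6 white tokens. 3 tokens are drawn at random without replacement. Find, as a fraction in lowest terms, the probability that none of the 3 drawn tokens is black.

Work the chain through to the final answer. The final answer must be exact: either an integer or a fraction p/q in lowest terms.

1/6

Part 1: -5*(-2)^3 + 5*(-2)^2 - 9*(-2)^1 - 3 = (40) + (20) + (18) + (-3) = 75; answer 75
Part 2: B1 = 75; r = 4; total draws C(10,3) = 120; favorable C(6,3) = 20; P = 1/6; answer 1/6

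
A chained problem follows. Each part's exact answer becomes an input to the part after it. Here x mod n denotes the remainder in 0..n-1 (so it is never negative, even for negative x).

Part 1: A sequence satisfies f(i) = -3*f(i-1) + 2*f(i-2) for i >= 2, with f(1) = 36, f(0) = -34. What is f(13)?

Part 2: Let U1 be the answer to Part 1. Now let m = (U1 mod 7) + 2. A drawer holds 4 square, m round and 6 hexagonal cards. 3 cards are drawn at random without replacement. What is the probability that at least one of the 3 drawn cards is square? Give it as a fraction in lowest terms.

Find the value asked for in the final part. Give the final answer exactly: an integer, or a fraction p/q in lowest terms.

Part 1: f(2) = -3*(36) + 2*(-34) = -176; iterating: f(2)=-176, f(3)=600, f(4)=-2152, f(5)=7656, f(6)=-27272, f(7)=97128, f(8)=-345928, f(9)=1232040, f(10)=-4387976, f(11)=15628008, f(12)=-55659976, f(13)=198235944; answer 198235944
Part 2: U1 = 198235944; m = 6; total draws C(16,3) = 560; complement C(12,3) = 220; favorable 560 - 220 = 340; P = 17/28; answer 17/28

17/28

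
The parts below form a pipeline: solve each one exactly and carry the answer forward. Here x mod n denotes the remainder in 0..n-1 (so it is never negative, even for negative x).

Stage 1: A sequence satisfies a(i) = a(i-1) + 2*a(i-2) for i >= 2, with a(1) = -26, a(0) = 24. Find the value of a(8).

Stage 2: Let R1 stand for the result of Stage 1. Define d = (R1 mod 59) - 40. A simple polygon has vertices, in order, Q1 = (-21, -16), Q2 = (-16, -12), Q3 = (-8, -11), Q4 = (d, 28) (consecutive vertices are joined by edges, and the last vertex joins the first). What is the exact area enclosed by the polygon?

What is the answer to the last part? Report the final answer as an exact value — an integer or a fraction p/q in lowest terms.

485/2

Stage 1: a(2) = 1*(-26) + 2*(24) = 22; iterating: a(2)=22, a(3)=-30, a(4)=14, a(5)=-46, a(6)=-18, a(7)=-110, a(8)=-146; answer -146
Stage 2: R1 = -146; d = -9; cross terms: (-21*-12 - -16*-16)=-4, (-16*-11 - -8*-12)=80, (-8*28 - -9*-11)=-323, (-9*-16 - -21*28)=732; twice the area = |485| = 485; area = 485/2; answer 485/2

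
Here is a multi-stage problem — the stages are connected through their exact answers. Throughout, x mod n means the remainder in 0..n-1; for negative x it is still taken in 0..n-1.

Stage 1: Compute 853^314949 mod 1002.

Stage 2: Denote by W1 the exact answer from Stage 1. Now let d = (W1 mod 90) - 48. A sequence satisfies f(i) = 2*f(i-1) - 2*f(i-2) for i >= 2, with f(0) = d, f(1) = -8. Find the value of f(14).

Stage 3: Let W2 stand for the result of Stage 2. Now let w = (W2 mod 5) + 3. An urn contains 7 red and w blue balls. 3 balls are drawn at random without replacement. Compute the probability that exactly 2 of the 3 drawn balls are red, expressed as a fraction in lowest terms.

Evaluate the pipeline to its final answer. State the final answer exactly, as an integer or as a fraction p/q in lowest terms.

21/40

Stage 1: squarings mod 1002: 853^1=853, 853^2=157, 853^4=601, 853^8=481, 853^16=901, 853^32=181, 853^64=697, 853^128=841, 853^256=871, 853^512=127, 853^1024=97, 853^2048=391, 853^4096=577, 853^8192=265, 853^16384=85, 853^32768=211, 853^65536=433, 853^131072=115, 853^262144=199; 853^314949 = 853^1 * 853^4 * 853^64 * 853^512 * 853^1024 * 853^2048 * 853^16384 * 853^32768 * 853^262144 = 775 (mod 1002); answer 775
Stage 2: W1 = 775; d = 7; f(2) = 2*(-8) - 2*(7) = -30; iterating: f(2)=-30, f(3)=-44, f(4)=-28, f(5)=32, f(6)=120, f(7)=176, f(8)=112, f(9)=-128, f(10)=-480, f(11)=-704, f(12)=-448, f(13)=512, f(14)=1920; answer 1920
Stage 3: W2 = 1920; w = 3; total draws C(10,3) = 120; favorable C(7,2)*C(3,1) = 63; P = 21/40; answer 21/40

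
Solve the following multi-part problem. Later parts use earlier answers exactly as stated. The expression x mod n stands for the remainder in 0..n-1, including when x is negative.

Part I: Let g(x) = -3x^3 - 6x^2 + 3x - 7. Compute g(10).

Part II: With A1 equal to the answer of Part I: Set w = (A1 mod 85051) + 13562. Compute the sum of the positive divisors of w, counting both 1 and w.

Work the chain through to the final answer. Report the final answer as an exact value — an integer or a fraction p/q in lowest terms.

173712

Part I: -3*(10)^3 - 6*(10)^2 + 3*(10)^1 - 7 = (-3000) + (-600) + (30) + (-7) = -3577; answer -3577
Part II: A1 = -3577; w = 95036; 95036 = 2^2 * 23 * 1033; sigma = (1 + 2 + 4) * (1 + 23) * (1 + 1033) = 7 * 24 * 1034 = 173712; answer 173712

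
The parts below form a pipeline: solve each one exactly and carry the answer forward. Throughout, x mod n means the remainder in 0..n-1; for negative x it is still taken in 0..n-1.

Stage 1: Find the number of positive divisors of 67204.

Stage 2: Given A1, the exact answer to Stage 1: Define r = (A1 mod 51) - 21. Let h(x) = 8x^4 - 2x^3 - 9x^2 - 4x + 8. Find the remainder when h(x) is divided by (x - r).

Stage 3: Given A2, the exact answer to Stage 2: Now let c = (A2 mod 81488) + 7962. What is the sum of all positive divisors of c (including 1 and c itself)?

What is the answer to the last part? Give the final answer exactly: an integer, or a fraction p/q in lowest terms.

Stage 1: 67204 = 2^2 * 53 * 317; number of divisors = (2+1) * (1+1) * (1+1) = 12; answer 12
Stage 2: A1 = 12; r = -9; remainder = value at the root: 8*(-9)^4 - 2*(-9)^3 - 9*(-9)^2 - 4*(-9)^1 + 8 = (52488) + (1458) + (-729) + (36) + (8) = 53261; answer 53261
Stage 3: A2 = 53261; c = 61223; 61223 is prime, so its only divisors are 1 and 61223; sigma = 1 + 61223 = 61224; answer 61224

61224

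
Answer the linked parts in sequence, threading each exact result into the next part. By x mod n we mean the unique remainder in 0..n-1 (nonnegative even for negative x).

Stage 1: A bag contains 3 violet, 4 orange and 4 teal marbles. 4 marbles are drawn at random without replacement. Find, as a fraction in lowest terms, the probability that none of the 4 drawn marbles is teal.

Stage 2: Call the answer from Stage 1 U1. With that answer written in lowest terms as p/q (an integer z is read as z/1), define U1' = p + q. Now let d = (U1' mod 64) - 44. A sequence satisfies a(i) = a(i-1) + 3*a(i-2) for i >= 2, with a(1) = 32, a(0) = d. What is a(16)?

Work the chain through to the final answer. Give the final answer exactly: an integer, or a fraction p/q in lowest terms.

Stage 1: total draws C(11,4) = 330; favorable C(7,4) = 35; P = 7/66; answer 7/66
Stage 2: U1 = 7/66; threaded value p + q = 73; d = -35; a(2) = 1*(32) + 3*(-35) = -73; iterating: a(2)=-73, a(3)=23, a(4)=-196, a(5)=-127, a(6)=-715, a(7)=-1096, a(8)=-3241, a(9)=-6529, a(10)=-16252, a(11)=-35839, a(12)=-84595, a(13)=-192112, a(14)=-445897, a(15)=-1022233, a(16)=-2359924; answer -2359924

-2359924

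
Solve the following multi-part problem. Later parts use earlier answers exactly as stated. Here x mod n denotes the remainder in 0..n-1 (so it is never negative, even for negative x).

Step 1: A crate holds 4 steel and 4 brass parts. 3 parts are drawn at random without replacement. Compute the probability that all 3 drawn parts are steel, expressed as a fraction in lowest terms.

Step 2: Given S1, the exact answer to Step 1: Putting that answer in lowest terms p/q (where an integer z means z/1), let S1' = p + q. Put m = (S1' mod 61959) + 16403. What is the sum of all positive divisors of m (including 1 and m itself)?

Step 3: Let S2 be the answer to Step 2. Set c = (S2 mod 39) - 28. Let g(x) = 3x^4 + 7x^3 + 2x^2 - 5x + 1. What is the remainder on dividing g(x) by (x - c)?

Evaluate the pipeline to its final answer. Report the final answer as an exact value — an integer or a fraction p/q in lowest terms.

4936

Step 1: total draws C(8,3) = 56; favorable C(4,3) = 4; P = 1/14; answer 1/14
Step 2: S1 = 1/14; threaded value p + q = 15; m = 16418; 16418 = 2 * 8209; sigma = (1 + 2) * (1 + 8209) = 3 * 8210 = 24630; answer 24630
Step 3: S2 = 24630; c = -7; remainder = value at the root: 3*(-7)^4 + 7*(-7)^3 + 2*(-7)^2 - 5*(-7)^1 + 1 = (7203) + (-2401) + (98) + (35) + (1) = 4936; answer 4936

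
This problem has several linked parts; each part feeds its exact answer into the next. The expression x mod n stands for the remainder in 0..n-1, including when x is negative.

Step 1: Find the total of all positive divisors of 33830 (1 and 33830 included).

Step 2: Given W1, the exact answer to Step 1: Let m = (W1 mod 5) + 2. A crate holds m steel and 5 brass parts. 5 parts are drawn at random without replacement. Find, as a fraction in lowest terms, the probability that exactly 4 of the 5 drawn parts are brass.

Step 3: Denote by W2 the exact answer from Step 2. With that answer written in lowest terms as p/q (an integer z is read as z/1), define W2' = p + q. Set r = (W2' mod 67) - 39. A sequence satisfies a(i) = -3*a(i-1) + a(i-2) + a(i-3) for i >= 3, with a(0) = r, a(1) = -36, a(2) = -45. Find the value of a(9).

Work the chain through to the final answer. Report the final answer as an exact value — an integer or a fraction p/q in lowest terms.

Step 1: 33830 = 2 * 5 * 17 * 199; sigma = (1 + 2) * (1 + 5) * (1 + 17) * (1 + 199) = 3 * 6 * 18 * 200 = 64800; answer 64800
Step 2: W1 = 64800; m = 2; total draws C(7,5) = 21; favorable C(5,4)*C(2,1) = 10; P = 10/21; answer 10/21
Step 3: W2 = 10/21; threaded value p + q = 31; r = -8; a(3) = -3*(-45) + 1*(-36) + 1*(-8) = 91; iterating: a(3)=91, a(4)=-354, a(5)=1108, a(6)=-3587, a(7)=11515, a(8)=-37024, a(9)=119000; answer 119000

119000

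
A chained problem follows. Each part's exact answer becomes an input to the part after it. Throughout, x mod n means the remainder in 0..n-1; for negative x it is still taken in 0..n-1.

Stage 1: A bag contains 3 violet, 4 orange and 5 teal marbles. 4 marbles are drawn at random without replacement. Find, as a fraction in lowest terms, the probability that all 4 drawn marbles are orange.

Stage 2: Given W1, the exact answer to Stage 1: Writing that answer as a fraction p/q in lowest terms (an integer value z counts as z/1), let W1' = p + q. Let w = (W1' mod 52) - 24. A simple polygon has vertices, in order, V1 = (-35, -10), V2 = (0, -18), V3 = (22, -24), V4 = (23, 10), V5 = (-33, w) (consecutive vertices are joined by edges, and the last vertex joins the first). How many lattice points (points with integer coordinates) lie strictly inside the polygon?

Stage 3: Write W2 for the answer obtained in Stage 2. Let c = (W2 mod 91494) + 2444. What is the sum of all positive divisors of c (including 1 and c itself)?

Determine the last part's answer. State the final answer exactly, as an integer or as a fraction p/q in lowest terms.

7584

Stage 1: total draws C(12,4) = 495; favorable C(4,4) = 1; P = 1/495; answer 1/495
Stage 2: W1 = 1/495; threaded value p + q = 496; w = 4; cross terms: (-35*-18 - 0*-10)=630, (0*-24 - 22*-18)=396, (22*10 - 23*-24)=772, (23*4 - -33*10)=422, (-33*-10 - -35*4)=470; twice the area = |2690| = 2690; area = 1345; boundary points = 1 + 2 + 1 + 2 + 2 = 8; strictly interior points = area - boundary/2 + 1 = 1342; answer 1342
Stage 3: W2 = 1342; c = 3786; 3786 = 2 * 3 * 631; sigma = (1 + 2) * (1 + 3) * (1 + 631) = 3 * 4 * 632 = 7584; answer 7584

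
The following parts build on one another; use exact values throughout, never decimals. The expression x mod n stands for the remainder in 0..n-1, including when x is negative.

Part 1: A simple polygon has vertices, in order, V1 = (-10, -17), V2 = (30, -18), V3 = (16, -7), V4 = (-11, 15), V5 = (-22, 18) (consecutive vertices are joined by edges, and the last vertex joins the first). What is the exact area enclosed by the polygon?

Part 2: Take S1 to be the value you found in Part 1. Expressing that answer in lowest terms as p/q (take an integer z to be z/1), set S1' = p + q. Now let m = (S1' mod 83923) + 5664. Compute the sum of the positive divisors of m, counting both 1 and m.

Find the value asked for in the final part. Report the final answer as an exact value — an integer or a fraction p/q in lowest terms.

Part 1: cross terms: (-10*-18 - 30*-17)=690, (30*-7 - 16*-18)=78, (16*15 - -11*-7)=163, (-11*18 - -22*15)=132, (-22*-17 - -10*18)=554; twice the area = |1617| = 1617; area = 1617/2; answer 1617/2
Part 2: S1 = 1617/2; threaded value p + q = 1619; m = 7283; 7283 is prime, so its only divisors are 1 and 7283; sigma = 1 + 7283 = 7284; answer 7284

7284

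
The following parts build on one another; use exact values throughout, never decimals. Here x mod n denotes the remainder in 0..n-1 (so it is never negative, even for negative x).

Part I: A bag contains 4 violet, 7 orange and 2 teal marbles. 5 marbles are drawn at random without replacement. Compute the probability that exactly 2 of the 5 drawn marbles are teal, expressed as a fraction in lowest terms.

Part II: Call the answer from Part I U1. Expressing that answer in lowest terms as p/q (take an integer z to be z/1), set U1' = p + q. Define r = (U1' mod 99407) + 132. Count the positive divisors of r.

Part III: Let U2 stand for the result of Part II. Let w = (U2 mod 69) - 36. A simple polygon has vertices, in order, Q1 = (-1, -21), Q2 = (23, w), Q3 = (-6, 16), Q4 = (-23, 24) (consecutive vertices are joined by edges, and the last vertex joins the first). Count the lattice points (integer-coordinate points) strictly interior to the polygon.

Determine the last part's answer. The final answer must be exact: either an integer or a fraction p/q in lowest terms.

725

Part I: total draws C(13,5) = 1287; favorable C(2,2)*C(11,3) = 165; P = 5/39; answer 5/39
Part II: U1 = 5/39; threaded value p + q = 44; r = 176; 176 = 2^4 * 11; number of divisors = (4+1) * (1+1) = 10; answer 10
Part III: U2 = 10; w = -26; cross terms: (-1*-26 - 23*-21)=509, (23*16 - -6*-26)=212, (-6*24 - -23*16)=224, (-23*-21 - -1*24)=507; twice the area = |1452| = 1452; area = 726; boundary points = 1 + 1 + 1 + 1 = 4; strictly interior points = area - boundary/2 + 1 = 725; answer 725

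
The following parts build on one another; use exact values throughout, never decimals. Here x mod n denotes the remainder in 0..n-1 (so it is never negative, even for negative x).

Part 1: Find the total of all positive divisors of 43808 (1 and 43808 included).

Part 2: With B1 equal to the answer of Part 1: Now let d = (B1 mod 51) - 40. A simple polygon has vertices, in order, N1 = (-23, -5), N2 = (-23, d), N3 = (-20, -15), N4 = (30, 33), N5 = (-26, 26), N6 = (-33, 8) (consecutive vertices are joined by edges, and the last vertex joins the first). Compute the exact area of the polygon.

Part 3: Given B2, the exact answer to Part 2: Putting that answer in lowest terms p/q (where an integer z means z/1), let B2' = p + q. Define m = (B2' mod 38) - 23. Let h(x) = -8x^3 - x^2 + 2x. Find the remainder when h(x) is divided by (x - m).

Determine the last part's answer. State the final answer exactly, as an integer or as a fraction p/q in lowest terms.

1680

Part 1: 43808 = 2^5 * 37^2; sigma = (1 + 2 + 4 + 8 + 16 + 32) * (1 + 37 + 1369) = 63 * 1407 = 88641; answer 88641
Part 2: B1 = 88641; d = -37; cross terms: (-23*-37 - -23*-5)=736, (-23*-15 - -20*-37)=-395, (-20*33 - 30*-15)=-210, (30*26 - -26*33)=1638, (-26*8 - -33*26)=650, (-33*-5 - -23*8)=349; twice the area = |2768| = 2768; area = 1384; answer 1384
Part 3: B2 = 1384; threaded value p + q = 1385; m = -6; remainder = value at the root: -8*(-6)^3 - 1*(-6)^2 + 2*(-6)^1 = (1728) + (-36) + (-12) = 1680; answer 1680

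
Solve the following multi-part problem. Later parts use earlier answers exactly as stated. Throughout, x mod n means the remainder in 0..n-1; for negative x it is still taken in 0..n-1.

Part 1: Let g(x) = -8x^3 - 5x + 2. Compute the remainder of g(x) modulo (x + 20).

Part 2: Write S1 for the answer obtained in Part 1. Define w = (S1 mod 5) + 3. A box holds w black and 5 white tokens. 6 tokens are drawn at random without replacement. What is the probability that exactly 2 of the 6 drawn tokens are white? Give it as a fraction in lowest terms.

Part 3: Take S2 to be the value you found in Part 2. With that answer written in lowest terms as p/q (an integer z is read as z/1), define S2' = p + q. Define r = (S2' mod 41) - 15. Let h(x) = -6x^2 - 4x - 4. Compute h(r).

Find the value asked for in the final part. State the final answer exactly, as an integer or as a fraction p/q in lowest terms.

Part 1: remainder = value at the root: -8*(-20)^3 - 5*(-20)^1 + 2 = (64000) + (100) + (2) = 64102; answer 64102
Part 2: S1 = 64102; w = 5; total draws C(10,6) = 210; favorable C(5,2)*C(5,4) = 50; P = 5/21; answer 5/21
Part 3: S2 = 5/21; threaded value p + q = 26; r = 11; -6*(11)^2 - 4*(11)^1 - 4 = (-726) + (-44) + (-4) = -774; answer -774

-774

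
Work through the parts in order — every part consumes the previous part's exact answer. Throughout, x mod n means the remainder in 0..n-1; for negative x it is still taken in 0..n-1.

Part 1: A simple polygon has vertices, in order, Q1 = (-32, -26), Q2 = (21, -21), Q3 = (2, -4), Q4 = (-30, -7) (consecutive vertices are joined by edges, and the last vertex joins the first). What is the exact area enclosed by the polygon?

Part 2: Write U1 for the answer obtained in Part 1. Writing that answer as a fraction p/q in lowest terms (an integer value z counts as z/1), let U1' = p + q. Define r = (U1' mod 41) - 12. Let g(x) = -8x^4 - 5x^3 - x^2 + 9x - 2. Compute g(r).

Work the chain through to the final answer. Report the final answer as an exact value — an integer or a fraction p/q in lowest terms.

Part 1: cross terms: (-32*-21 - 21*-26)=1218, (21*-4 - 2*-21)=-42, (2*-7 - -30*-4)=-134, (-30*-26 - -32*-7)=556; twice the area = |1598| = 1598; area = 799; answer 799
Part 2: U1 = 799; threaded value p + q = 800; r = 9; -8*(9)^4 - 5*(9)^3 - 1*(9)^2 + 9*(9)^1 - 2 = (-52488) + (-3645) + (-81) + (81) + (-2) = -56135; answer -56135

-56135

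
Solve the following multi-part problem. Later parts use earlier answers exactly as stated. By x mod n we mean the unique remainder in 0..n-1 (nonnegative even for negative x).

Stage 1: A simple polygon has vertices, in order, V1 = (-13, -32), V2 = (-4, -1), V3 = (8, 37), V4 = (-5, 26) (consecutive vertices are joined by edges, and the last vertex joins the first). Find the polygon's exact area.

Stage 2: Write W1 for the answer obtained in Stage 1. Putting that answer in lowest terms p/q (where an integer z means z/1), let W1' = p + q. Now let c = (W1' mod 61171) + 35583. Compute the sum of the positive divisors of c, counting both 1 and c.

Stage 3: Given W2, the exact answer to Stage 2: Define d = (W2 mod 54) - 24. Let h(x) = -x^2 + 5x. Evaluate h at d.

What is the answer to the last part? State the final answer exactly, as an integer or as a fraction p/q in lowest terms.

-66

Stage 1: cross terms: (-13*-1 - -4*-32)=-115, (-4*37 - 8*-1)=-140, (8*26 - -5*37)=393, (-5*-32 - -13*26)=498; twice the area = |636| = 636; area = 318; answer 318
Stage 2: W1 = 318; threaded value p + q = 319; c = 35902; 35902 = 2 * 29 * 619; sigma = (1 + 2) * (1 + 29) * (1 + 619) = 3 * 30 * 620 = 55800; answer 55800
Stage 3: W2 = 55800; d = -6; -1*(-6)^2 + 5*(-6)^1 = (-36) + (-30) = -66; answer -66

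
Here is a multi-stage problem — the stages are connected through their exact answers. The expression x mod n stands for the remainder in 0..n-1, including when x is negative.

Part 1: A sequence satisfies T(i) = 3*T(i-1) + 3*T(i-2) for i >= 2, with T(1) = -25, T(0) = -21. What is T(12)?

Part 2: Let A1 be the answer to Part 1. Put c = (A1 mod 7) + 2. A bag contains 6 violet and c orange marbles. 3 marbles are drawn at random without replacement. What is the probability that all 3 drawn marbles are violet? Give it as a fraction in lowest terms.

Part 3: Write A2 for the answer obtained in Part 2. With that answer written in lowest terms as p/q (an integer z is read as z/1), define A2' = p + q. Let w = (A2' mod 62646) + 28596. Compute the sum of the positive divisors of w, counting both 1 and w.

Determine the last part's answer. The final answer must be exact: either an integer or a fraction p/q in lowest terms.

33120

Part 1: T(2) = 3*(-25) + 3*(-21) = -138; iterating: T(2)=-138, T(3)=-489, T(4)=-1881, T(5)=-7110, T(6)=-26973, T(7)=-102249, T(8)=-387666, T(9)=-1469745, T(10)=-5572233, T(11)=-21125934, T(12)=-80094501; answer -80094501
Part 2: A1 = -80094501; c = 5; total draws C(11,3) = 165; favorable C(6,3) = 20; P = 4/33; answer 4/33
Part 3: A2 = 4/33; threaded value p + q = 37; w = 28633; 28633 = 11 * 19 * 137; sigma = (1 + 11) * (1 + 19) * (1 + 137) = 12 * 20 * 138 = 33120; answer 33120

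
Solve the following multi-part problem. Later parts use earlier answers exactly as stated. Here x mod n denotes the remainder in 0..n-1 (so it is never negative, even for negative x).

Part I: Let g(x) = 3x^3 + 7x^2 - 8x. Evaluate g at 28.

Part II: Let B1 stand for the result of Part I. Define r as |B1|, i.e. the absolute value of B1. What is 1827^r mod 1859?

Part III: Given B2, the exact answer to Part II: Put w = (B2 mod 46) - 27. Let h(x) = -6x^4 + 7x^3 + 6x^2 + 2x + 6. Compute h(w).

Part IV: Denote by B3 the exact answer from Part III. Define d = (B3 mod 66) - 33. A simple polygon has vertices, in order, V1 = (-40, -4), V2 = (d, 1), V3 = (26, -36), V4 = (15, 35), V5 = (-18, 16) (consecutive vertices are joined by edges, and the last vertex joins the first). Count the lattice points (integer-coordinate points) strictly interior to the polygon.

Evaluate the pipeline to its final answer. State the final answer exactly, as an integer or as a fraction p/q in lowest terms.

Part I: 3*(28)^3 + 7*(28)^2 - 8*(28)^1 = (65856) + (5488) + (-224) = 71120; answer 71120
Part II: B1 = 71120; r = 71120; squarings mod 1859: 1827^1=1827, 1827^2=1024, 1827^4=100, 1827^8=705, 1827^16=672, 1827^32=1706, 1827^64=1101, 1827^128=133, 1827^256=958, 1827^512=1277, 1827^1024=386, 1827^2048=276, 1827^4096=1816, 1827^8192=1849, 1827^16384=100, 1827^32768=705, 1827^65536=672; 1827^71120 = 1827^16 * 1827^64 * 1827^128 * 1827^256 * 1827^1024 * 1827^4096 * 1827^65536 = 1563 (mod 1859); answer 1563
Part III: B2 = 1563; w = 18; -6*(18)^4 + 7*(18)^3 + 6*(18)^2 + 2*(18)^1 + 6 = (-629856) + (40824) + (1944) + (36) + (6) = -587046; answer -587046
Part IV: B3 = -587046; d = -9; cross terms: (-40*1 - -9*-4)=-76, (-9*-36 - 26*1)=298, (26*35 - 15*-36)=1450, (15*16 - -18*35)=870, (-18*-4 - -40*16)=712; twice the area = |3254| = 3254; area = 1627; boundary points = 1 + 1 + 1 + 1 + 2 = 6; strictly interior points = area - boundary/2 + 1 = 1625; answer 1625

1625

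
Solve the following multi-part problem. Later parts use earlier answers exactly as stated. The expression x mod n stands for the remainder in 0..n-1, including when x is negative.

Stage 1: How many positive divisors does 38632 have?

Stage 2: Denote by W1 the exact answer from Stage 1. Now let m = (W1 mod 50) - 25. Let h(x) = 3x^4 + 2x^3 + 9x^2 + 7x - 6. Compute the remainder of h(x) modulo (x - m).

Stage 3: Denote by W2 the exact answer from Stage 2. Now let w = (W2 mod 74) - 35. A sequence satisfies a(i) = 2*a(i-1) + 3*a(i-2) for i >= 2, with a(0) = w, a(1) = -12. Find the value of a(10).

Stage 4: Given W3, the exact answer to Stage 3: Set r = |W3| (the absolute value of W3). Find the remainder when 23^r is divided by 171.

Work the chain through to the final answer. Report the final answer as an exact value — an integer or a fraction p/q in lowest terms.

Stage 1: 38632 = 2^3 * 11 * 439; number of divisors = (3+1) * (1+1) * (1+1) = 16; answer 16
Stage 2: W1 = 16; m = -9; remainder = value at the root: 3*(-9)^4 + 2*(-9)^3 + 9*(-9)^2 + 7*(-9)^1 - 6 = (19683) + (-1458) + (729) + (-63) + (-6) = 18885; answer 18885
Stage 3: W2 = 18885; w = -20; a(2) = 2*(-12) + 3*(-20) = -84; iterating: a(2)=-84, a(3)=-204, a(4)=-660, a(5)=-1932, a(6)=-5844, a(7)=-17484, a(8)=-52500, a(9)=-157452, a(10)=-472404; answer -472404
Stage 4: W3 = -472404; r = 472404; squarings mod 171: 23^1=23, 23^2=16, 23^4=85, 23^8=43, 23^16=139, 23^32=169, 23^64=4, 23^128=16, 23^256=85, 23^512=43, 23^1024=139, 23^2048=169, 23^4096=4, 23^8192=16, 23^16384=85, 23^32768=43, 23^65536=139, 23^131072=169, 23^262144=4; 23^472404 = 23^4 * 23^16 * 23^64 * 23^256 * 23^1024 * 23^4096 * 23^8192 * 23^65536 * 23^131072 * 23^262144 = 64 (mod 171); answer 64

64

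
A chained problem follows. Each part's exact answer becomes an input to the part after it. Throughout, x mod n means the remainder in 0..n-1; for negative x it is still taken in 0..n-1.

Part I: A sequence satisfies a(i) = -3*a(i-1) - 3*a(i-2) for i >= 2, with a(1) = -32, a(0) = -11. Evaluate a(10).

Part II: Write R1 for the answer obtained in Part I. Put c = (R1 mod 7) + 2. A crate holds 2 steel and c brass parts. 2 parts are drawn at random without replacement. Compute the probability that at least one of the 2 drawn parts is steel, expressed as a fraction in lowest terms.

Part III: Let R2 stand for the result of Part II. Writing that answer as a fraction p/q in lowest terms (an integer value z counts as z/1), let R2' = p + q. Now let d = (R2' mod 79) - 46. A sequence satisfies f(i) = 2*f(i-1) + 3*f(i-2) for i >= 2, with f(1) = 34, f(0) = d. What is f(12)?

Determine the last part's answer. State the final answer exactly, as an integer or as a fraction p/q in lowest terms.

2657186

Part I: a(2) = -3*(-32) - 3*(-11) = 129; iterating: a(2)=129, a(3)=-291, a(4)=486, a(5)=-585, a(6)=297, a(7)=864, a(8)=-3483, a(9)=7857, a(10)=-13122; answer -13122
Part II: R1 = -13122; c = 5; total draws C(7,2) = 21; complement C(5,2) = 10; favorable 21 - 10 = 11; P = 11/21; answer 11/21
Part III: R2 = 11/21; threaded value p + q = 32; d = -14; f(2) = 2*(34) + 3*(-14) = 26; iterating: f(2)=26, f(3)=154, f(4)=386, f(5)=1234, f(6)=3626, f(7)=10954, f(8)=32786, f(9)=98434, f(10)=295226, f(11)=885754, f(12)=2657186; answer 2657186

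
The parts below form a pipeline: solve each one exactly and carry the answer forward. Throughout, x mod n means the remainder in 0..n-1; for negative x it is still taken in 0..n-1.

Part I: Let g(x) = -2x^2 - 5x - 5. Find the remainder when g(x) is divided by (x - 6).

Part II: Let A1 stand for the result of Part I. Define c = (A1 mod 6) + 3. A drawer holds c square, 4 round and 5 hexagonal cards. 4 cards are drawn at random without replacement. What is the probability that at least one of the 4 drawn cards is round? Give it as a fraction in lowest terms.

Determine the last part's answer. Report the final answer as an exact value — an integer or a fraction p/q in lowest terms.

589/715

Part I: remainder = value at the root: -2*(6)^2 - 5*(6)^1 - 5 = (-72) + (-30) + (-5) = -107; answer -107
Part II: A1 = -107; c = 4; total draws C(13,4) = 715; complement C(9,4) = 126; favorable 715 - 126 = 589; P = 589/715; answer 589/715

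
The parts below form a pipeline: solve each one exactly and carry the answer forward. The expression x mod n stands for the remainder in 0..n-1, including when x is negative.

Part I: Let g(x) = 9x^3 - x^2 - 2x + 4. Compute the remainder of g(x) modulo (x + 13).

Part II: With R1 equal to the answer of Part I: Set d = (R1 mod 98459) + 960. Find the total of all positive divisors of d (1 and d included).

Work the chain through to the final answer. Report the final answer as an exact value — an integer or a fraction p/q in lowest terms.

Part I: remainder = value at the root: 9*(-13)^3 - 1*(-13)^2 - 2*(-13)^1 + 4 = (-19773) + (-169) + (26) + (4) = -19912; answer -19912
Part II: R1 = -19912; d = 79507; 79507 = 43^3; sigma = (1 + 43 + 1849 + 79507) = 81400; answer 81400

81400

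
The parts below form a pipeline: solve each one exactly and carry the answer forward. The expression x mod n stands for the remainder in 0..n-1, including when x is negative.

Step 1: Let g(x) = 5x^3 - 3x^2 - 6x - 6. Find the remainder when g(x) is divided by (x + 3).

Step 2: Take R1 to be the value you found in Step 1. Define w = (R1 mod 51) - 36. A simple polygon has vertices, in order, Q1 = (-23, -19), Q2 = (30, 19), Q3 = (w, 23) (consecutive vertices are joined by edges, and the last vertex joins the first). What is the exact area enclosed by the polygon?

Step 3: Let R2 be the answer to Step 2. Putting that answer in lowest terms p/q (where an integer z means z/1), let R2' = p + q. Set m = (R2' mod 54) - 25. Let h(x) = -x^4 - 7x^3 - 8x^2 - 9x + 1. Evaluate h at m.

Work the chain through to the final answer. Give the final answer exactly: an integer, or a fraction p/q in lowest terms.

-51288

Step 1: remainder = value at the root: 5*(-3)^3 - 3*(-3)^2 - 6*(-3)^1 - 6 = (-135) + (-27) + (18) + (-6) = -150; answer -150
Step 2: R1 = -150; w = -33; cross terms: (-23*19 - 30*-19)=133, (30*23 - -33*19)=1317, (-33*-19 - -23*23)=1156; twice the area = |2606| = 2606; area = 1303; answer 1303
Step 3: R2 = 1303; threaded value p + q = 1304; m = -17; -1*(-17)^4 - 7*(-17)^3 - 8*(-17)^2 - 9*(-17)^1 + 1 = (-83521) + (34391) + (-2312) + (153) + (1) = -51288; answer -51288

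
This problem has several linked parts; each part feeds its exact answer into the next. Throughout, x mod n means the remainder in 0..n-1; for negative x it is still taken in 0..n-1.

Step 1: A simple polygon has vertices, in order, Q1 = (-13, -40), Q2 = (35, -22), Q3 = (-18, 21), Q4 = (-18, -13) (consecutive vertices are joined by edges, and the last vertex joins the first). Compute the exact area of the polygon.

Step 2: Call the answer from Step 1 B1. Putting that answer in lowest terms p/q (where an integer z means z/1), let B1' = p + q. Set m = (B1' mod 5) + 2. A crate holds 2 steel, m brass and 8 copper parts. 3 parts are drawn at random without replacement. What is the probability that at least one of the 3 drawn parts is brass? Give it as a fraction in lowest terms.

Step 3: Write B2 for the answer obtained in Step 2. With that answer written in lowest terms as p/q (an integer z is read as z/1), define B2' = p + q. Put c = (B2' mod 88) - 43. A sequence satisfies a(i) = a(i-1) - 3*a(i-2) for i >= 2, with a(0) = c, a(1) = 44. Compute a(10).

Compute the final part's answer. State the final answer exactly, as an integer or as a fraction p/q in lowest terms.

-4630

Step 1: cross terms: (-13*-22 - 35*-40)=1686, (35*21 - -18*-22)=339, (-18*-13 - -18*21)=612, (-18*-40 - -13*-13)=551; twice the area = |3188| = 3188; area = 1594; answer 1594
Step 2: B1 = 1594; threaded value p + q = 1595; m = 2; total draws C(12,3) = 220; complement C(10,3) = 120; favorable 220 - 120 = 100; P = 5/11; answer 5/11
Step 3: B2 = 5/11; threaded value p + q = 16; c = -27; a(2) = 1*(44) - 3*(-27) = 125; iterating: a(2)=125, a(3)=-7, a(4)=-382, a(5)=-361, a(6)=785, a(7)=1868, a(8)=-487, a(9)=-6091, a(10)=-4630; answer -4630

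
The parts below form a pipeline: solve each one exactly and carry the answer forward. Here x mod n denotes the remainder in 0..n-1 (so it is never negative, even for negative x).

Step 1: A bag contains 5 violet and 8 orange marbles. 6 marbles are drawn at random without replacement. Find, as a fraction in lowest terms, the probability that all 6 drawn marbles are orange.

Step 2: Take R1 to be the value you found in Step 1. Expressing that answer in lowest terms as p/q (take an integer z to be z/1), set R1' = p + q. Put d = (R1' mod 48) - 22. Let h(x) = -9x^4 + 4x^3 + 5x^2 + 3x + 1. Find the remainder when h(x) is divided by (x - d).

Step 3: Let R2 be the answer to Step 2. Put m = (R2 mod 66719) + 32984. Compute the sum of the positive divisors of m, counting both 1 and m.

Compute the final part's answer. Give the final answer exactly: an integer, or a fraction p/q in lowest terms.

168120

Step 1: total draws C(13,6) = 1716; favorable C(8,6) = 28; P = 7/429; answer 7/429
Step 2: R1 = 7/429; threaded value p + q = 436; d = -18; remainder = value at the root: -9*(-18)^4 + 4*(-18)^3 + 5*(-18)^2 + 3*(-18)^1 + 1 = (-944784) + (-23328) + (1620) + (-54) + (1) = -966545; answer -966545
Step 3: R2 = -966545; m = 67224; 67224 = 2^3 * 3 * 2801; sigma = (1 + 2 + 4 + 8) * (1 + 3) * (1 + 2801) = 15 * 4 * 2802 = 168120; answer 168120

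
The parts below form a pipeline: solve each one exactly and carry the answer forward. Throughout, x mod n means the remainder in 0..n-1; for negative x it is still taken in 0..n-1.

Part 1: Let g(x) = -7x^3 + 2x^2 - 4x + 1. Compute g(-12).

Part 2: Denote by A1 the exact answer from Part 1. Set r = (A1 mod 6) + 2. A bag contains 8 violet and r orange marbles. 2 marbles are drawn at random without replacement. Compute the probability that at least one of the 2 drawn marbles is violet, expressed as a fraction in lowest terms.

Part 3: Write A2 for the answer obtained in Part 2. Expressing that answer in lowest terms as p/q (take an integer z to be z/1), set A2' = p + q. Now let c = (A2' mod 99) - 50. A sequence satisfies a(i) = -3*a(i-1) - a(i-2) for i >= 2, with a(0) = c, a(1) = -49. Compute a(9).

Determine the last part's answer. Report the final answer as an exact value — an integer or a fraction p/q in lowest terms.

Part 1: -7*(-12)^3 + 2*(-12)^2 - 4*(-12)^1 + 1 = (12096) + (288) + (48) + (1) = 12433; answer 12433
Part 2: A1 = 12433; r = 3; total draws C(11,2) = 55; complement C(3,2) = 3; favorable 55 - 3 = 52; P = 52/55; answer 52/55
Part 3: A2 = 52/55; threaded value p + q = 107; c = -42; a(2) = -3*(-49) - 1*(-42) = 189; iterating: a(2)=189, a(3)=-518, a(4)=1365, a(5)=-3577, a(6)=9366, a(7)=-24521, a(8)=64197, a(9)=-168070; answer -168070

-168070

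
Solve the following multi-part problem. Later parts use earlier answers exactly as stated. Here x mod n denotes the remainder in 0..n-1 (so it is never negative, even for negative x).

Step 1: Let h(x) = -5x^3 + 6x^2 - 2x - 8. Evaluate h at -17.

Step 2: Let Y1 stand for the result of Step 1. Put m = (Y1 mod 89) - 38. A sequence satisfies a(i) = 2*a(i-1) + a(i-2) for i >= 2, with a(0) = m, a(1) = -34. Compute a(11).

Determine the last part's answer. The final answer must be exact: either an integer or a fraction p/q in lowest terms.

-119098

Step 1: -5*(-17)^3 + 6*(-17)^2 - 2*(-17)^1 - 8 = (24565) + (1734) + (34) + (-8) = 26325; answer 26325
Step 2: Y1 = 26325; m = 32; a(2) = 2*(-34) + 1*(32) = -36; iterating: a(2)=-36, a(3)=-106, a(4)=-248, a(5)=-602, a(6)=-1452, a(7)=-3506, a(8)=-8464, a(9)=-20434, a(10)=-49332, a(11)=-119098; answer -119098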